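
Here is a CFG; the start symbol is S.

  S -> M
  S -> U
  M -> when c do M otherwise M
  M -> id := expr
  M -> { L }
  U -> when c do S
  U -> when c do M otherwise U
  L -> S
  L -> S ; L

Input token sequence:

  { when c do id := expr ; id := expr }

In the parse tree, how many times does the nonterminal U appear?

1

[S [M { [L [S [U when c do [S [M id := expr]]]] ; [L [S [M id := expr]]]] }]]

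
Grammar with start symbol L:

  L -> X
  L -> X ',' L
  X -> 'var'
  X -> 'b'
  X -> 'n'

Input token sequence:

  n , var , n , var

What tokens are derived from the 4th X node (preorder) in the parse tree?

[L [X n] , [L [X var] , [L [X n] , [L [X var]]]]]

var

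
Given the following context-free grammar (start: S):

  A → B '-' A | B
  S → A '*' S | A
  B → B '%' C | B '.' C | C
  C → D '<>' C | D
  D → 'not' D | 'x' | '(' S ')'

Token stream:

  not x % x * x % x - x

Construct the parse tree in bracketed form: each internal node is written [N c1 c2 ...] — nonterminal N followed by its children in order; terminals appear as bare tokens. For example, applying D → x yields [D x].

S
A * S
B * S
B % C * S
C % C * S
D % C * S
not D % C * S
not x % C * S
not x % D * S
not x % x * S
not x % x * A
not x % x * B - A
not x % x * B % C - A
not x % x * C % C - A
not x % x * D % C - A
not x % x * x % C - A
not x % x * x % D - A
not x % x * x % x - A
not x % x * x % x - B
not x % x * x % x - C
not x % x * x % x - D
not x % x * x % x - x

[S [A [B [B [C [D not [D x]]]] % [C [D x]]]] * [S [A [B [B [C [D x]]] % [C [D x]]] - [A [B [C [D x]]]]]]]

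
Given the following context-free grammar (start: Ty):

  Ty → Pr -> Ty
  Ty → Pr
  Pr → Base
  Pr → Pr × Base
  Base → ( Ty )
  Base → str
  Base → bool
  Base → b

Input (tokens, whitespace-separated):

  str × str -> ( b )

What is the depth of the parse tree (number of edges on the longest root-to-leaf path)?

[Ty [Pr [Pr [Base str]] × [Base str]] -> [Ty [Pr [Base ( [Ty [Pr [Base b]]] )]]]]

7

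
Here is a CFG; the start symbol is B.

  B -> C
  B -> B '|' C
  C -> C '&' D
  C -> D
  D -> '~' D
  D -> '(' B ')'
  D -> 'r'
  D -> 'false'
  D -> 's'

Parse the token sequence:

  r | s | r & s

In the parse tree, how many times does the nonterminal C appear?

4

[B [B [B [C [D r]]] | [C [D s]]] | [C [C [D r]] & [D s]]]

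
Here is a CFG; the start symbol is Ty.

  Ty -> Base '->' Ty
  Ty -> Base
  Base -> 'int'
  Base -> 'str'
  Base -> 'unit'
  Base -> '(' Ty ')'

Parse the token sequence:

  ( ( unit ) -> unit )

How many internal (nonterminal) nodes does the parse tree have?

8

[Ty [Base ( [Ty [Base ( [Ty [Base unit]] )] -> [Ty [Base unit]]] )]]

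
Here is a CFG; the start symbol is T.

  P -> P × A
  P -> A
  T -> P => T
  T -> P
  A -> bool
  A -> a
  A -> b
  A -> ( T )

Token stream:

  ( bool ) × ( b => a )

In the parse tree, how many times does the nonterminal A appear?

5

[T [P [P [A ( [T [P [A bool]]] )]] × [A ( [T [P [A b]] => [T [P [A a]]]] )]]]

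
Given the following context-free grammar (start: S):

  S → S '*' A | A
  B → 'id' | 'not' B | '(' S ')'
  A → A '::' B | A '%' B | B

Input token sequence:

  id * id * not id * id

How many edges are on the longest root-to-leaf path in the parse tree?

[S [S [S [S [A [B id]]] * [A [B id]]] * [A [B not [B id]]]] * [A [B id]]]

6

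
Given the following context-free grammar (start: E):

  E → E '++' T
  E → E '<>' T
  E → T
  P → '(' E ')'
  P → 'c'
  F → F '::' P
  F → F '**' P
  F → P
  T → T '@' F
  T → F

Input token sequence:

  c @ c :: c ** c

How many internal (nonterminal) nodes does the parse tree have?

11

[E [T [T [F [P c]]] @ [F [F [F [P c]] :: [P c]] ** [P c]]]]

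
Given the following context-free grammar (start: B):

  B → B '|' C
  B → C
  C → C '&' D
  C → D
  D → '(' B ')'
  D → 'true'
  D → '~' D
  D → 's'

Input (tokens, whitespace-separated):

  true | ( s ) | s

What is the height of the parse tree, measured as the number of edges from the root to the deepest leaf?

7

[B [B [B [C [D true]]] | [C [D ( [B [C [D s]]] )]]] | [C [D s]]]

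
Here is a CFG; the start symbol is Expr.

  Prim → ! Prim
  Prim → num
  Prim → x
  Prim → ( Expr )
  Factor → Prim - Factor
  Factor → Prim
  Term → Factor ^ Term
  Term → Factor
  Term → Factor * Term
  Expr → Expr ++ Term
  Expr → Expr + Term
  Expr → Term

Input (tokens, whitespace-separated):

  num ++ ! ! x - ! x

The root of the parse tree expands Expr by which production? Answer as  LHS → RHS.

Expr → Expr ++ Term

[Expr [Expr [Term [Factor [Prim num]]]] ++ [Term [Factor [Prim ! [Prim ! [Prim x]]] - [Factor [Prim ! [Prim x]]]]]]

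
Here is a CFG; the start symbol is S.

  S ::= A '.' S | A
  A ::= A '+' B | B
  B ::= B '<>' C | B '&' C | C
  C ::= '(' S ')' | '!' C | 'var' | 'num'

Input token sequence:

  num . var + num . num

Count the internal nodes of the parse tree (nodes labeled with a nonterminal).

[S [A [B [C num]]] . [S [A [A [B [C var]]] + [B [C num]]] . [S [A [B [C num]]]]]]

15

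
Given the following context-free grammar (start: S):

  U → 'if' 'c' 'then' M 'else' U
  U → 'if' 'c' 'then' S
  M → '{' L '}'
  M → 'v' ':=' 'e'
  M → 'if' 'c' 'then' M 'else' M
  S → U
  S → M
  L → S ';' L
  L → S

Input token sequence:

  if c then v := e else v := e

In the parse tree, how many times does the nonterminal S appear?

[S [M if c then [M v := e] else [M v := e]]]

1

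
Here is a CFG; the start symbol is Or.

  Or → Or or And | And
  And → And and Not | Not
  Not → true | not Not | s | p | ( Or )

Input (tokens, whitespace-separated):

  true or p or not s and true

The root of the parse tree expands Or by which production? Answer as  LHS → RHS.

[Or [Or [Or [And [Not true]]] or [And [Not p]]] or [And [And [Not not [Not s]]] and [Not true]]]

Or → Or or And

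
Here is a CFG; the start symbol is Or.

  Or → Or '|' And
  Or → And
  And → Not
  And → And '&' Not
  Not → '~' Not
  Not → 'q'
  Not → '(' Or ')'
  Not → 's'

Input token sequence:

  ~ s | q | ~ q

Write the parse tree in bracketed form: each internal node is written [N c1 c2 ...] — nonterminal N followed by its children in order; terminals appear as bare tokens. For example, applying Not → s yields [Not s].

[Or [Or [Or [And [Not ~ [Not s]]]] | [And [Not q]]] | [And [Not ~ [Not q]]]]

Or
Or | And
Or | And | And
And | And | And
Not | And | And
~ Not | And | And
~ s | And | And
~ s | Not | And
~ s | q | And
~ s | q | Not
~ s | q | ~ Not
~ s | q | ~ q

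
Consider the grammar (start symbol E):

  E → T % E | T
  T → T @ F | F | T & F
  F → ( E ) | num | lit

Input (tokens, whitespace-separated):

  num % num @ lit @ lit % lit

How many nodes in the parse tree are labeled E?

[E [T [F num]] % [E [T [T [T [F num]] @ [F lit]] @ [F lit]] % [E [T [F lit]]]]]

3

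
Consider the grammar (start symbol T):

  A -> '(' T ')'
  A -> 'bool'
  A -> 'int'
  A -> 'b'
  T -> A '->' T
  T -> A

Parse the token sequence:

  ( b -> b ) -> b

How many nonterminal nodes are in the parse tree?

8

[T [A ( [T [A b] -> [T [A b]]] )] -> [T [A b]]]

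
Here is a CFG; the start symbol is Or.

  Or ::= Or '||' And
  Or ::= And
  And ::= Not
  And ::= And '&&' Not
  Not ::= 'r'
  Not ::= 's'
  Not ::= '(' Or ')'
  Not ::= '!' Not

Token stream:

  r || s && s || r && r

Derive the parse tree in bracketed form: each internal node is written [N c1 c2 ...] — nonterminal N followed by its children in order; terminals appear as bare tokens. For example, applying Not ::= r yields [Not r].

[Or [Or [Or [And [Not r]]] || [And [And [Not s]] && [Not s]]] || [And [And [Not r]] && [Not r]]]

Or
Or || And
Or || And || And
And || And || And
Not || And || And
r || And || And
r || And && Not || And
r || Not && Not || And
r || s && Not || And
r || s && s || And
r || s && s || And && Not
r || s && s || Not && Not
r || s && s || r && Not
r || s && s || r && r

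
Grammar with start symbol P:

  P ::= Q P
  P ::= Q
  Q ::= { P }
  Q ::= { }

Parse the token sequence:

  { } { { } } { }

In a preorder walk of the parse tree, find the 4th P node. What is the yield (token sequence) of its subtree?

[P [Q { }] [P [Q { [P [Q { }]] }] [P [Q { }]]]]

{ }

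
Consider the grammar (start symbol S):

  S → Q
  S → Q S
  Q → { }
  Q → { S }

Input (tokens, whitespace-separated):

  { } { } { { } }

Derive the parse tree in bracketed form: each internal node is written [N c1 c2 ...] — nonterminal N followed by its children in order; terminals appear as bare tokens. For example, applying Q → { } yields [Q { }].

[S [Q { }] [S [Q { }] [S [Q { [S [Q { }]] }]]]]

S
Q S
{ } S
{ } Q S
{ } { } S
{ } { } Q
{ } { } { S }
{ } { } { Q }
{ } { } { { } }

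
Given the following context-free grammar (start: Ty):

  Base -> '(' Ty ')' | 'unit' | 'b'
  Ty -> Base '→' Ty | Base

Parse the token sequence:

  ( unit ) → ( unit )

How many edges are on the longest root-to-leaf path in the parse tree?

5

[Ty [Base ( [Ty [Base unit]] )] → [Ty [Base ( [Ty [Base unit]] )]]]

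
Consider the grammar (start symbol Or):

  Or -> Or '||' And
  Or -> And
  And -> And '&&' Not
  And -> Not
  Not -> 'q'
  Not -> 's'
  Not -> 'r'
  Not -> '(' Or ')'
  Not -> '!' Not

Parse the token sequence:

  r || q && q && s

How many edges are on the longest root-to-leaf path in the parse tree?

5

[Or [Or [And [Not r]]] || [And [And [And [Not q]] && [Not q]] && [Not s]]]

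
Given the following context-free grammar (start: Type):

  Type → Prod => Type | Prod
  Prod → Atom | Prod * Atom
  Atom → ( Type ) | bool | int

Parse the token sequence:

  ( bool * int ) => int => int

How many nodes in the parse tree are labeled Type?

[Type [Prod [Atom ( [Type [Prod [Prod [Atom bool]] * [Atom int]]] )]] => [Type [Prod [Atom int]] => [Type [Prod [Atom int]]]]]

4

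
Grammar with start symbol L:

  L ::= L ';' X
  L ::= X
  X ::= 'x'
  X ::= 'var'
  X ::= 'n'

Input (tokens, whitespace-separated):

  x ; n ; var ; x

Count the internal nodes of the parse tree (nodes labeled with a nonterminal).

[L [L [L [L [X x]] ; [X n]] ; [X var]] ; [X x]]

8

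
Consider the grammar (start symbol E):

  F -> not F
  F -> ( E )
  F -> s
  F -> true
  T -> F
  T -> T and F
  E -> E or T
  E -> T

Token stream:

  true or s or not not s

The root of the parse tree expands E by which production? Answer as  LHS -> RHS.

E -> E or T

[E [E [E [T [F true]]] or [T [F s]]] or [T [F not [F not [F s]]]]]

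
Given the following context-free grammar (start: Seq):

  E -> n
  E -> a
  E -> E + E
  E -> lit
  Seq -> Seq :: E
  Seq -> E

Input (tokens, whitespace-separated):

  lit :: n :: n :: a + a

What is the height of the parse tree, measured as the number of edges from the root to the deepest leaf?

5

[Seq [Seq [Seq [Seq [E lit]] :: [E n]] :: [E n]] :: [E [E a] + [E a]]]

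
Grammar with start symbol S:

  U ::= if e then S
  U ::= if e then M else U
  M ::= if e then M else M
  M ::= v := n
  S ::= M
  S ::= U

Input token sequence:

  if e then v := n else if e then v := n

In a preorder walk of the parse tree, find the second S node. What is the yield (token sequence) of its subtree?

[S [U if e then [M v := n] else [U if e then [S [M v := n]]]]]

v := n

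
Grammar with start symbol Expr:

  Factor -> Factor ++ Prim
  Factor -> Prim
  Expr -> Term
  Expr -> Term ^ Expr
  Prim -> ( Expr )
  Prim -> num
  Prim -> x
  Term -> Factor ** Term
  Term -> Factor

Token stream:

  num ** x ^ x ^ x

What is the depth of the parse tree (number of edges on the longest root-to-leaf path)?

6

[Expr [Term [Factor [Prim num]] ** [Term [Factor [Prim x]]]] ^ [Expr [Term [Factor [Prim x]]] ^ [Expr [Term [Factor [Prim x]]]]]]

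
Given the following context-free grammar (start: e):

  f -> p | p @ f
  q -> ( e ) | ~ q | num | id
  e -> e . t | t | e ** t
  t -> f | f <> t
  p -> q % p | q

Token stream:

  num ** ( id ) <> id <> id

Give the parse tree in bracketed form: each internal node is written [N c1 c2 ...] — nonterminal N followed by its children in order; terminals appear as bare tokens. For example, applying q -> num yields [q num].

e
e ** t
t ** t
f ** t
p ** t
q ** t
num ** t
num ** f <> t
num ** p <> t
num ** q <> t
num ** ( e ) <> t
num ** ( t ) <> t
num ** ( f ) <> t
num ** ( p ) <> t
num ** ( q ) <> t
num ** ( id ) <> t
num ** ( id ) <> f <> t
num ** ( id ) <> p <> t
num ** ( id ) <> q <> t
num ** ( id ) <> id <> t
num ** ( id ) <> id <> f
num ** ( id ) <> id <> p
num ** ( id ) <> id <> q
num ** ( id ) <> id <> id

[e [e [t [f [p [q num]]]]] ** [t [f [p [q ( [e [t [f [p [q id]]]]] )]]] <> [t [f [p [q id]]] <> [t [f [p [q id]]]]]]]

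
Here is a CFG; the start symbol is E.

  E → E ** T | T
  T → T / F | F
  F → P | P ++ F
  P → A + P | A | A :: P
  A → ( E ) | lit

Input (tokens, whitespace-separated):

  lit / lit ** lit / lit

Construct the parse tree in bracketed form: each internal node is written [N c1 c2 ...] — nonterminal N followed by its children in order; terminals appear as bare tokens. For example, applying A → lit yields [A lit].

E
E ** T
T ** T
T / F ** T
F / F ** T
P / F ** T
A / F ** T
lit / F ** T
lit / P ** T
lit / A ** T
lit / lit ** T
lit / lit ** T / F
lit / lit ** F / F
lit / lit ** P / F
lit / lit ** A / F
lit / lit ** lit / F
lit / lit ** lit / P
lit / lit ** lit / A
lit / lit ** lit / lit

[E [E [T [T [F [P [A lit]]]] / [F [P [A lit]]]]] ** [T [T [F [P [A lit]]]] / [F [P [A lit]]]]]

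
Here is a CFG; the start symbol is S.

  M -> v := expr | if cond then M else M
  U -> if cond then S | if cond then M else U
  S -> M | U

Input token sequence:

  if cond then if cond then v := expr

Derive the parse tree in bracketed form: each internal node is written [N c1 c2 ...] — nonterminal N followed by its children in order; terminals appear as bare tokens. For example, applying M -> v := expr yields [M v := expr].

[S [U if cond then [S [U if cond then [S [M v := expr]]]]]]

S
U
if cond then S
if cond then U
if cond then if cond then S
if cond then if cond then M
if cond then if cond then v := expr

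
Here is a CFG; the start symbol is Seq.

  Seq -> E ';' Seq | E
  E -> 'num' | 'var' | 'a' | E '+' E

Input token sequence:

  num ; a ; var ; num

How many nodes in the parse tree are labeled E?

[Seq [E num] ; [Seq [E a] ; [Seq [E var] ; [Seq [E num]]]]]

4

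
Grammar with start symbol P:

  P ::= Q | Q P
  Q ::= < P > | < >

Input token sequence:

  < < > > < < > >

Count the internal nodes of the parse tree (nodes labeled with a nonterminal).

8

[P [Q < [P [Q < >]] >] [P [Q < [P [Q < >]] >]]]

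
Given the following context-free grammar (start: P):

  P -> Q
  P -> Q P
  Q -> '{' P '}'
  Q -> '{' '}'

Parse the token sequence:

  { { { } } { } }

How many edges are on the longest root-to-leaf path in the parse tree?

[P [Q { [P [Q { [P [Q { }]] }] [P [Q { }]]] }]]

6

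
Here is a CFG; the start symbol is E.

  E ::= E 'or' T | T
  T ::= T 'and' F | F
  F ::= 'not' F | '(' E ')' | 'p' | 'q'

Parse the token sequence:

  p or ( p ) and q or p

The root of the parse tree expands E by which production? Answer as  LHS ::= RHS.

[E [E [E [T [F p]]] or [T [T [F ( [E [T [F p]]] )]] and [F q]]] or [T [F p]]]

E ::= E 'or' T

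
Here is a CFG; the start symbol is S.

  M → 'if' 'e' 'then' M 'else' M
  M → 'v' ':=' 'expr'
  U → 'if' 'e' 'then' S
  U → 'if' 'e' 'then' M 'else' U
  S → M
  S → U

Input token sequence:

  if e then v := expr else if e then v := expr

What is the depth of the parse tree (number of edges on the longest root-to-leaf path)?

5

[S [U if e then [M v := expr] else [U if e then [S [M v := expr]]]]]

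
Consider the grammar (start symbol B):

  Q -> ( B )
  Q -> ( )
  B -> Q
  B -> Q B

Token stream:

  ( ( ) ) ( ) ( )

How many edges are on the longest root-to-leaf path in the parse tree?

4

[B [Q ( [B [Q ( )]] )] [B [Q ( )] [B [Q ( )]]]]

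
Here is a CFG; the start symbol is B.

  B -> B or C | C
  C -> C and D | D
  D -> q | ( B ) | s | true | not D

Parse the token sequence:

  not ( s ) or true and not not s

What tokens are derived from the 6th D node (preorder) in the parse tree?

[B [B [C [D not [D ( [B [C [D s]]] )]]]] or [C [C [D true]] and [D not [D not [D s]]]]]

not s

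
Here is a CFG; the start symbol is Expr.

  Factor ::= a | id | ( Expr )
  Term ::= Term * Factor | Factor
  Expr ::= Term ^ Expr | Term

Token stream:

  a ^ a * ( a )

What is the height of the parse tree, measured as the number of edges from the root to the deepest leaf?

7

[Expr [Term [Factor a]] ^ [Expr [Term [Term [Factor a]] * [Factor ( [Expr [Term [Factor a]]] )]]]]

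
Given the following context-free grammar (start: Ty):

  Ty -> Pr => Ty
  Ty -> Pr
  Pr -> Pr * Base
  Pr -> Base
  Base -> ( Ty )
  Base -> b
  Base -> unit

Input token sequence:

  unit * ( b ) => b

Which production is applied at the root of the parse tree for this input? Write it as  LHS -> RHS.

[Ty [Pr [Pr [Base unit]] * [Base ( [Ty [Pr [Base b]]] )]] => [Ty [Pr [Base b]]]]

Ty -> Pr => Ty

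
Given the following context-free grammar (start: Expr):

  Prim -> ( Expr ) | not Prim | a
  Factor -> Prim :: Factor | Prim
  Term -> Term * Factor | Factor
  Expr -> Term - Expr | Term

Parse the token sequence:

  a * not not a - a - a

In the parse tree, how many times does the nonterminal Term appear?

4

[Expr [Term [Term [Factor [Prim a]]] * [Factor [Prim not [Prim not [Prim a]]]]] - [Expr [Term [Factor [Prim a]]] - [Expr [Term [Factor [Prim a]]]]]]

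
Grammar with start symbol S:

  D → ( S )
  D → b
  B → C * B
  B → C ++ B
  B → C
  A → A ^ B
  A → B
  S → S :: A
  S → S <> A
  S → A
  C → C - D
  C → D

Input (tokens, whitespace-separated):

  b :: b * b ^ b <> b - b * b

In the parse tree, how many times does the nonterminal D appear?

7

[S [S [S [A [B [C [D b]]]]] :: [A [A [B [C [D b]] * [B [C [D b]]]]] ^ [B [C [D b]]]]] <> [A [B [C [C [D b]] - [D b]] * [B [C [D b]]]]]]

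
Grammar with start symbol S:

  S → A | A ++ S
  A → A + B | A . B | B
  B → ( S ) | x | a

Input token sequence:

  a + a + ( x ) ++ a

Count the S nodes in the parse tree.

[S [A [A [A [B a]] + [B a]] + [B ( [S [A [B x]]] )]] ++ [S [A [B a]]]]

3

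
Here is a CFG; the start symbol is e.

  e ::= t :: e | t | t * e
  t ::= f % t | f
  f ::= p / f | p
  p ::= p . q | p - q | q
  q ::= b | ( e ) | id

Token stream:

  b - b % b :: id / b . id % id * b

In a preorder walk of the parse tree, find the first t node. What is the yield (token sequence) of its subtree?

b - b % b

[e [t [f [p [p [q b]] - [q b]]] % [t [f [p [q b]]]]] :: [e [t [f [p [q id]] / [f [p [p [q b]] . [q id]]]] % [t [f [p [q id]]]]] * [e [t [f [p [q b]]]]]]]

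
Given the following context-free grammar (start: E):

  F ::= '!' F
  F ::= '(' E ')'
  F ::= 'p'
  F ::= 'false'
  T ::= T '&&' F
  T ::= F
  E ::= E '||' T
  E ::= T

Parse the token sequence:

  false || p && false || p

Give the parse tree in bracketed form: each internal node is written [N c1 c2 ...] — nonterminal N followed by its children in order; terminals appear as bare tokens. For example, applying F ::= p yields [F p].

[E [E [E [T [F false]]] || [T [T [F p]] && [F false]]] || [T [F p]]]

E
E || T
E || T || T
T || T || T
F || T || T
false || T || T
false || T && F || T
false || F && F || T
false || p && F || T
false || p && false || T
false || p && false || F
false || p && false || p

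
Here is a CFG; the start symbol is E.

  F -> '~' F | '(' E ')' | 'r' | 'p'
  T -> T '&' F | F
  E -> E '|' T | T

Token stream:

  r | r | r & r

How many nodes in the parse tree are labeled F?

4

[E [E [E [T [F r]]] | [T [F r]]] | [T [T [F r]] & [F r]]]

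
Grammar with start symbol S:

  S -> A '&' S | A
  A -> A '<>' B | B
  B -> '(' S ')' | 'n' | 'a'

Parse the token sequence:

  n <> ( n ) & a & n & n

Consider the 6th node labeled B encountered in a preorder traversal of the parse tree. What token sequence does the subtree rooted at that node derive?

[S [A [A [B n]] <> [B ( [S [A [B n]]] )]] & [S [A [B a]] & [S [A [B n]] & [S [A [B n]]]]]]

n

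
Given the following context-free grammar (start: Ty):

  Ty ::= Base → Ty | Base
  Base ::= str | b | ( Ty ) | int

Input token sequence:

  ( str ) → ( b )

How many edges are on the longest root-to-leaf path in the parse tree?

5

[Ty [Base ( [Ty [Base str]] )] → [Ty [Base ( [Ty [Base b]] )]]]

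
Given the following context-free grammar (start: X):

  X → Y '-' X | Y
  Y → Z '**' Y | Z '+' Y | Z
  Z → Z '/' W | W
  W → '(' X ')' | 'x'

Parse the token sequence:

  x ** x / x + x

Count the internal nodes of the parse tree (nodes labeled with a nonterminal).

12

[X [Y [Z [W x]] ** [Y [Z [Z [W x]] / [W x]] + [Y [Z [W x]]]]]]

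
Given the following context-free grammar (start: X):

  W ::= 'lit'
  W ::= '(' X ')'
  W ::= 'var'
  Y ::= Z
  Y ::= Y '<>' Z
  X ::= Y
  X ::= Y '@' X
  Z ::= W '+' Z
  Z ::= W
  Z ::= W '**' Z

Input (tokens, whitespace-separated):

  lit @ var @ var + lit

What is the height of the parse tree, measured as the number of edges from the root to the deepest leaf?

7

[X [Y [Z [W lit]]] @ [X [Y [Z [W var]]] @ [X [Y [Z [W var] + [Z [W lit]]]]]]]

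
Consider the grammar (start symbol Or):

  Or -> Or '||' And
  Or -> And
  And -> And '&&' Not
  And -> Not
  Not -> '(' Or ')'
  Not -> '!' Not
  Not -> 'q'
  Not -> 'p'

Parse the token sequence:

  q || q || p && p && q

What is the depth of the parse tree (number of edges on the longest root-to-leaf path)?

[Or [Or [Or [And [Not q]]] || [And [Not q]]] || [And [And [And [Not p]] && [Not p]] && [Not q]]]

5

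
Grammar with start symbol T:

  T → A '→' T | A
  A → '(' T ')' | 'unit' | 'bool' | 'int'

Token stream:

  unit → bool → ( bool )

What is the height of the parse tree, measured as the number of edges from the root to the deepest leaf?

6

[T [A unit] → [T [A bool] → [T [A ( [T [A bool]] )]]]]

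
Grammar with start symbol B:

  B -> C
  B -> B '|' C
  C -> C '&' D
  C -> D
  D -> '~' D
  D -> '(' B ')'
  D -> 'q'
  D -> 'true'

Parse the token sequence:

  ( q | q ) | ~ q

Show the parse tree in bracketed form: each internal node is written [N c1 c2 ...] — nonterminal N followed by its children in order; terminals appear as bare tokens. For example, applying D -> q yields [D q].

B
B | C
C | C
D | C
( B ) | C
( B | C ) | C
( C | C ) | C
( D | C ) | C
( q | C ) | C
( q | D ) | C
( q | q ) | C
( q | q ) | D
( q | q ) | ~ D
( q | q ) | ~ q

[B [B [C [D ( [B [B [C [D q]]] | [C [D q]]] )]]] | [C [D ~ [D q]]]]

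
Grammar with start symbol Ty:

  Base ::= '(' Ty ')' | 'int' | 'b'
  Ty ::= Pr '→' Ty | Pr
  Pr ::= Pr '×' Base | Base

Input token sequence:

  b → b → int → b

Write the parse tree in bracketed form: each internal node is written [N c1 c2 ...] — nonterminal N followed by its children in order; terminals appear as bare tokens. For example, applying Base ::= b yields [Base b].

Ty
Pr → Ty
Base → Ty
b → Ty
b → Pr → Ty
b → Base → Ty
b → b → Ty
b → b → Pr → Ty
b → b → Base → Ty
b → b → int → Ty
b → b → int → Pr
b → b → int → Base
b → b → int → b

[Ty [Pr [Base b]] → [Ty [Pr [Base b]] → [Ty [Pr [Base int]] → [Ty [Pr [Base b]]]]]]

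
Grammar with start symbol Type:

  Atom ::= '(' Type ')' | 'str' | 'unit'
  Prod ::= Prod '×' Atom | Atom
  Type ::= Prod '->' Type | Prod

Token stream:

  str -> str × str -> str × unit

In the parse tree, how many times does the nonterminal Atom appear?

5

[Type [Prod [Atom str]] -> [Type [Prod [Prod [Atom str]] × [Atom str]] -> [Type [Prod [Prod [Atom str]] × [Atom unit]]]]]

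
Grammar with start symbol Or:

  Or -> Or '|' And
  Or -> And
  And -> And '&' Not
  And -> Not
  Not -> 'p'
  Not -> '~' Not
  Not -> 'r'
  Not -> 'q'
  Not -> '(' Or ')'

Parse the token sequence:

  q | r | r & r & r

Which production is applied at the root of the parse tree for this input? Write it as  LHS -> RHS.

Or -> Or '|' And

[Or [Or [Or [And [Not q]]] | [And [Not r]]] | [And [And [And [Not r]] & [Not r]] & [Not r]]]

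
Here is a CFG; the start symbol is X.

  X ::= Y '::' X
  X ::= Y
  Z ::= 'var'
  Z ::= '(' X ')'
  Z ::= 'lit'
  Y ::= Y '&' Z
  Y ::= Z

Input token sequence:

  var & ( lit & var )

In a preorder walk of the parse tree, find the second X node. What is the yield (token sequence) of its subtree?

[X [Y [Y [Z var]] & [Z ( [X [Y [Y [Z lit]] & [Z var]]] )]]]

lit & var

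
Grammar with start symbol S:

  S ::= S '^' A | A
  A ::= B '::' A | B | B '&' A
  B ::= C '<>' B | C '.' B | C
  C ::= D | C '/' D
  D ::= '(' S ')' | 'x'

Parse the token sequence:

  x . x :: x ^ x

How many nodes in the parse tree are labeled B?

4

[S [S [A [B [C [D x]] . [B [C [D x]]]] :: [A [B [C [D x]]]]]] ^ [A [B [C [D x]]]]]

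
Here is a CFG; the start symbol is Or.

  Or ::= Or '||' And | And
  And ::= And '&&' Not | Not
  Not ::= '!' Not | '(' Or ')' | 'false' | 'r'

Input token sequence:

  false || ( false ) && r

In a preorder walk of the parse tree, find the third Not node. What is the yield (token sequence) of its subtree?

[Or [Or [And [Not false]]] || [And [And [Not ( [Or [And [Not false]]] )]] && [Not r]]]

false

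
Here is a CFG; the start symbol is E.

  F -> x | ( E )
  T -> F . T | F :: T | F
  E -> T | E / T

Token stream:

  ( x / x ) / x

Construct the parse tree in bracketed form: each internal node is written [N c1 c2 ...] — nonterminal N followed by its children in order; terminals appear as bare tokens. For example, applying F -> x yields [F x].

[E [E [T [F ( [E [E [T [F x]]] / [T [F x]]] )]]] / [T [F x]]]

E
E / T
T / T
F / T
( E ) / T
( E / T ) / T
( T / T ) / T
( F / T ) / T
( x / T ) / T
( x / F ) / T
( x / x ) / T
( x / x ) / F
( x / x ) / x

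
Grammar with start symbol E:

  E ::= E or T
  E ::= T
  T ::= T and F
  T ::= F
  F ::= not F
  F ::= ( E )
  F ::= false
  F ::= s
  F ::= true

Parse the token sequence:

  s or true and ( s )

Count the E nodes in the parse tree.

3

[E [E [T [F s]]] or [T [T [F true]] and [F ( [E [T [F s]]] )]]]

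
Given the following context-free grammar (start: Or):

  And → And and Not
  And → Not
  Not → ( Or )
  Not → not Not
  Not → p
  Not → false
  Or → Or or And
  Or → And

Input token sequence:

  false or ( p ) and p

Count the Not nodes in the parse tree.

4

[Or [Or [And [Not false]]] or [And [And [Not ( [Or [And [Not p]]] )]] and [Not p]]]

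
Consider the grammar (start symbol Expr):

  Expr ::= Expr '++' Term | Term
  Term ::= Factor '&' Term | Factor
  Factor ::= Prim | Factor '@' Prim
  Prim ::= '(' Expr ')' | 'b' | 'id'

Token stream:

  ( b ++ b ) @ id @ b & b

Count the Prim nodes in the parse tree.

6

[Expr [Term [Factor [Factor [Factor [Prim ( [Expr [Expr [Term [Factor [Prim b]]]] ++ [Term [Factor [Prim b]]]] )]] @ [Prim id]] @ [Prim b]] & [Term [Factor [Prim b]]]]]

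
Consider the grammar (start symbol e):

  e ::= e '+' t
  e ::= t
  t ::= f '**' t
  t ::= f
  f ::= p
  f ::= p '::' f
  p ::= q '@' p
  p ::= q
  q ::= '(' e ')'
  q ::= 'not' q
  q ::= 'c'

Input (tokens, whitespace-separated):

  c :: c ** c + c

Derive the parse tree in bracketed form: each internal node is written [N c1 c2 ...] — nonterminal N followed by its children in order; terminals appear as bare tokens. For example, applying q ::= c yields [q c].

[e [e [t [f [p [q c]] :: [f [p [q c]]]] ** [t [f [p [q c]]]]]] + [t [f [p [q c]]]]]

e
e + t
t + t
f ** t + t
p :: f ** t + t
q :: f ** t + t
c :: f ** t + t
c :: p ** t + t
c :: q ** t + t
c :: c ** t + t
c :: c ** f + t
c :: c ** p + t
c :: c ** q + t
c :: c ** c + t
c :: c ** c + f
c :: c ** c + p
c :: c ** c + q
c :: c ** c + c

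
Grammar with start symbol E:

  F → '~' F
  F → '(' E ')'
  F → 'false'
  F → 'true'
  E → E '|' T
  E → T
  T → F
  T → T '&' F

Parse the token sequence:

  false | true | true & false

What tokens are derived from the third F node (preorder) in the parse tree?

[E [E [E [T [F false]]] | [T [F true]]] | [T [T [F true]] & [F false]]]

true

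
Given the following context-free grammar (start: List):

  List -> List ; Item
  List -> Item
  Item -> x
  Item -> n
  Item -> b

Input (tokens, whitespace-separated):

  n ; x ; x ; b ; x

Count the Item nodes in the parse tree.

5

[List [List [List [List [List [Item n]] ; [Item x]] ; [Item x]] ; [Item b]] ; [Item x]]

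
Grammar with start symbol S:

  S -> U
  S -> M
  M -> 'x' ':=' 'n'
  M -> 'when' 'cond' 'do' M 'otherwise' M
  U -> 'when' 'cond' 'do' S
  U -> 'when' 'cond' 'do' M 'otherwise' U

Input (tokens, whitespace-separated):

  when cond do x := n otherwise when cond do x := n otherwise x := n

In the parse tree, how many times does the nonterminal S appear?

1

[S [M when cond do [M x := n] otherwise [M when cond do [M x := n] otherwise [M x := n]]]]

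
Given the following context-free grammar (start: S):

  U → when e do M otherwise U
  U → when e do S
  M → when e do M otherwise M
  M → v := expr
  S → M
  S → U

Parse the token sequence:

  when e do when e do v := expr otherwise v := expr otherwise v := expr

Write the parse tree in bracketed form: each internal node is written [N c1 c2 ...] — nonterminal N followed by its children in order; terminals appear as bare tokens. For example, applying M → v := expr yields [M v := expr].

S
M
when e do M otherwise M
when e do when e do M otherwise M otherwise M
when e do when e do v := expr otherwise M otherwise M
when e do when e do v := expr otherwise v := expr otherwise M
when e do when e do v := expr otherwise v := expr otherwise v := expr

[S [M when e do [M when e do [M v := expr] otherwise [M v := expr]] otherwise [M v := expr]]]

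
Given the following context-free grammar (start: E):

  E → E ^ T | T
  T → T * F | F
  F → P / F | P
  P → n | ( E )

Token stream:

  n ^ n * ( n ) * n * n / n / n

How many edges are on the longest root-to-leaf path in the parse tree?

10

[E [E [T [F [P n]]]] ^ [T [T [T [T [F [P n]]] * [F [P ( [E [T [F [P n]]]] )]]] * [F [P n]]] * [F [P n] / [F [P n] / [F [P n]]]]]]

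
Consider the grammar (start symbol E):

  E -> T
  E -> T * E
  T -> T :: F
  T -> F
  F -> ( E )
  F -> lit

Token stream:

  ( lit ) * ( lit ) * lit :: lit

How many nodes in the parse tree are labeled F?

[E [T [F ( [E [T [F lit]]] )]] * [E [T [F ( [E [T [F lit]]] )]] * [E [T [T [F lit]] :: [F lit]]]]]

6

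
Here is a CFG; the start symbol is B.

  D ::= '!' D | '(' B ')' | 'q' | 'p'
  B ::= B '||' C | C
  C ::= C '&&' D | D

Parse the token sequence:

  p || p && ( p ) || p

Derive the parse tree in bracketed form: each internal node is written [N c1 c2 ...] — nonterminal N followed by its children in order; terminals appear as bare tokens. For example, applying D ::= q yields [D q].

[B [B [B [C [D p]]] || [C [C [D p]] && [D ( [B [C [D p]]] )]]] || [C [D p]]]

B
B || C
B || C || C
C || C || C
D || C || C
p || C || C
p || C && D || C
p || D && D || C
p || p && D || C
p || p && ( B ) || C
p || p && ( C ) || C
p || p && ( D ) || C
p || p && ( p ) || C
p || p && ( p ) || D
p || p && ( p ) || p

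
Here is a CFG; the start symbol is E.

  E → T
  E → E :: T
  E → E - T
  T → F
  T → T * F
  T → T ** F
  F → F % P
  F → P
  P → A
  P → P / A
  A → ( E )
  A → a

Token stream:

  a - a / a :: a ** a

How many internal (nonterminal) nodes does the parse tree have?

[E [E [E [T [F [P [A a]]]]] - [T [F [P [P [A a]] / [A a]]]]] :: [T [T [F [P [A a]]]] ** [F [P [A a]]]]]

21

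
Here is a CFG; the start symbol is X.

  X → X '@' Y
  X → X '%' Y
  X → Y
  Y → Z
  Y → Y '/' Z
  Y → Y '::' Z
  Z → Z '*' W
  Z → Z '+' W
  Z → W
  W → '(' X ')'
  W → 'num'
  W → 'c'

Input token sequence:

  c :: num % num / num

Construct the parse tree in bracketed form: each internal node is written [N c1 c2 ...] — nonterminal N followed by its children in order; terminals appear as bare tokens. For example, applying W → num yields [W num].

[X [X [Y [Y [Z [W c]]] :: [Z [W num]]]] % [Y [Y [Z [W num]]] / [Z [W num]]]]

X
X % Y
Y % Y
Y :: Z % Y
Z :: Z % Y
W :: Z % Y
c :: Z % Y
c :: W % Y
c :: num % Y
c :: num % Y / Z
c :: num % Z / Z
c :: num % W / Z
c :: num % num / Z
c :: num % num / W
c :: num % num / num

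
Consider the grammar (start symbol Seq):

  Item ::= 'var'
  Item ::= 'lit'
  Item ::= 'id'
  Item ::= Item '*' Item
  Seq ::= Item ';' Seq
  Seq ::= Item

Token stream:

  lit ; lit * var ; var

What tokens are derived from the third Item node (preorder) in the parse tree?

[Seq [Item lit] ; [Seq [Item [Item lit] * [Item var]] ; [Seq [Item var]]]]

lit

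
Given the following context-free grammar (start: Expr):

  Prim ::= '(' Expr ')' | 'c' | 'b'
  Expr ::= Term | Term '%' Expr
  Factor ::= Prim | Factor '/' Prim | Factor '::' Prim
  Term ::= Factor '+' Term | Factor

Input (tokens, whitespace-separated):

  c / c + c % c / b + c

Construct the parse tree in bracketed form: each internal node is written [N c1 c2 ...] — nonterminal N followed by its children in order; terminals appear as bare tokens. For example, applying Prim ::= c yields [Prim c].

Expr
Term % Expr
Factor + Term % Expr
Factor / Prim + Term % Expr
Prim / Prim + Term % Expr
c / Prim + Term % Expr
c / c + Term % Expr
c / c + Factor % Expr
c / c + Prim % Expr
c / c + c % Expr
c / c + c % Term
c / c + c % Factor + Term
c / c + c % Factor / Prim + Term
c / c + c % Prim / Prim + Term
c / c + c % c / Prim + Term
c / c + c % c / b + Term
c / c + c % c / b + Factor
c / c + c % c / b + Prim
c / c + c % c / b + c

[Expr [Term [Factor [Factor [Prim c]] / [Prim c]] + [Term [Factor [Prim c]]]] % [Expr [Term [Factor [Factor [Prim c]] / [Prim b]] + [Term [Factor [Prim c]]]]]]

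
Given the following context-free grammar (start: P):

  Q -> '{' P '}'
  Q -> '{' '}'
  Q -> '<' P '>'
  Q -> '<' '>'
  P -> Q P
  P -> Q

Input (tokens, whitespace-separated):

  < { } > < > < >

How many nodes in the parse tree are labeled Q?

4

[P [Q < [P [Q { }]] >] [P [Q < >] [P [Q < >]]]]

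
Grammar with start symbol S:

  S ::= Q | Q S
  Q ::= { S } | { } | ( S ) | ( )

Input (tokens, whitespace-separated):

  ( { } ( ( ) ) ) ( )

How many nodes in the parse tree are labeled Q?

[S [Q ( [S [Q { }] [S [Q ( [S [Q ( )]] )]]] )] [S [Q ( )]]]

5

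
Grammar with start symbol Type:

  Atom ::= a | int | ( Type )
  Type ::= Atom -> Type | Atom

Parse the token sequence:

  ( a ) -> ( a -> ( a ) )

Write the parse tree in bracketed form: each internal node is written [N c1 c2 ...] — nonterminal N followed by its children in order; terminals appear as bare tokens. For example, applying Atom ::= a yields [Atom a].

[Type [Atom ( [Type [Atom a]] )] -> [Type [Atom ( [Type [Atom a] -> [Type [Atom ( [Type [Atom a]] )]]] )]]]

Type
Atom -> Type
( Type ) -> Type
( Atom ) -> Type
( a ) -> Type
( a ) -> Atom
( a ) -> ( Type )
( a ) -> ( Atom -> Type )
( a ) -> ( a -> Type )
( a ) -> ( a -> Atom )
( a ) -> ( a -> ( Type ) )
( a ) -> ( a -> ( Atom ) )
( a ) -> ( a -> ( a ) )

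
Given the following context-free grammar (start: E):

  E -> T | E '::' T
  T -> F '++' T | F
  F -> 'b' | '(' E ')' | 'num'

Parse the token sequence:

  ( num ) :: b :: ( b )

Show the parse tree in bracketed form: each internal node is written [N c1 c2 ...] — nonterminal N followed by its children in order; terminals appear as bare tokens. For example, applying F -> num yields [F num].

[E [E [E [T [F ( [E [T [F num]]] )]]] :: [T [F b]]] :: [T [F ( [E [T [F b]]] )]]]

E
E :: T
E :: T :: T
T :: T :: T
F :: T :: T
( E ) :: T :: T
( T ) :: T :: T
( F ) :: T :: T
( num ) :: T :: T
( num ) :: F :: T
( num ) :: b :: T
( num ) :: b :: F
( num ) :: b :: ( E )
( num ) :: b :: ( T )
( num ) :: b :: ( F )
( num ) :: b :: ( b )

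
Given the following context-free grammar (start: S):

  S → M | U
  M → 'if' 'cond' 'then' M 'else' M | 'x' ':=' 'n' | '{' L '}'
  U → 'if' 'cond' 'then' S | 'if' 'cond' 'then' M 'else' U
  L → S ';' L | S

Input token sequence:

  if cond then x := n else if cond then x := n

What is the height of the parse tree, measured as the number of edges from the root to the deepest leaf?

5

[S [U if cond then [M x := n] else [U if cond then [S [M x := n]]]]]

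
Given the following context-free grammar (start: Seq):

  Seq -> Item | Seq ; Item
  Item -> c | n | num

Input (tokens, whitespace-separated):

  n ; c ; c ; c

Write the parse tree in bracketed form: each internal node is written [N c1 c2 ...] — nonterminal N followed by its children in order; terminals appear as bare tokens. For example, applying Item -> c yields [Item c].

[Seq [Seq [Seq [Seq [Item n]] ; [Item c]] ; [Item c]] ; [Item c]]

Seq
Seq ; Item
Seq ; Item ; Item
Seq ; Item ; Item ; Item
Item ; Item ; Item ; Item
n ; Item ; Item ; Item
n ; c ; Item ; Item
n ; c ; c ; Item
n ; c ; c ; c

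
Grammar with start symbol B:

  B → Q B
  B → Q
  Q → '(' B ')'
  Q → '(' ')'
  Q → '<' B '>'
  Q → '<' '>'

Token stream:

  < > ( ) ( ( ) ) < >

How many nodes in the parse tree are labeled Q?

[B [Q < >] [B [Q ( )] [B [Q ( [B [Q ( )]] )] [B [Q < >]]]]]

5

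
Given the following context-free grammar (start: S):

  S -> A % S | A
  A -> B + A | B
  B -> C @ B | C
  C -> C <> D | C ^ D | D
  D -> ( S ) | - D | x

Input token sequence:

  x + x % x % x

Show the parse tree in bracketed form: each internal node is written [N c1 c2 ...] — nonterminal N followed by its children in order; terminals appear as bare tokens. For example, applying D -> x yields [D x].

[S [A [B [C [D x]]] + [A [B [C [D x]]]]] % [S [A [B [C [D x]]]] % [S [A [B [C [D x]]]]]]]

S
A % S
B + A % S
C + A % S
D + A % S
x + A % S
x + B % S
x + C % S
x + D % S
x + x % S
x + x % A % S
x + x % B % S
x + x % C % S
x + x % D % S
x + x % x % S
x + x % x % A
x + x % x % B
x + x % x % C
x + x % x % D
x + x % x % x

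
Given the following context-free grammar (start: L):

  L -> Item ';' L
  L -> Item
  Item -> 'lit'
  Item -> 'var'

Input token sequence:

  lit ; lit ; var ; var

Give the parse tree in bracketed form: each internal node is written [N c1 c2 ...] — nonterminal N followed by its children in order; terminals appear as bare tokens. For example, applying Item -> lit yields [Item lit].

L
Item ; L
lit ; L
lit ; Item ; L
lit ; lit ; L
lit ; lit ; Item ; L
lit ; lit ; var ; L
lit ; lit ; var ; Item
lit ; lit ; var ; var

[L [Item lit] ; [L [Item lit] ; [L [Item var] ; [L [Item var]]]]]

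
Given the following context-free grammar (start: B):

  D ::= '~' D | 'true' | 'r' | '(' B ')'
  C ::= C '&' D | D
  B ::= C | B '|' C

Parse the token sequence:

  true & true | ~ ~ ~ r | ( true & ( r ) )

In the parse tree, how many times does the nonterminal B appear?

5

[B [B [B [C [C [D true]] & [D true]]] | [C [D ~ [D ~ [D ~ [D r]]]]]] | [C [D ( [B [C [C [D true]] & [D ( [B [C [D r]]] )]]] )]]]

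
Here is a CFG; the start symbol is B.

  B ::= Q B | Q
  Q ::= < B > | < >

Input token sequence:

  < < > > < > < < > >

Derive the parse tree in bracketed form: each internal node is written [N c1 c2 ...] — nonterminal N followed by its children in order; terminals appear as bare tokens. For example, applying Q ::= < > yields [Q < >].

B
Q B
< B > B
< Q > B
< < > > B
< < > > Q B
< < > > < > B
< < > > < > Q
< < > > < > < B >
< < > > < > < Q >
< < > > < > < < > >

[B [Q < [B [Q < >]] >] [B [Q < >] [B [Q < [B [Q < >]] >]]]]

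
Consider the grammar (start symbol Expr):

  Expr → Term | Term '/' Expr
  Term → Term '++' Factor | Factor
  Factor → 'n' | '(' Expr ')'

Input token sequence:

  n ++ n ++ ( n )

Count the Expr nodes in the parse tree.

2

[Expr [Term [Term [Term [Factor n]] ++ [Factor n]] ++ [Factor ( [Expr [Term [Factor n]]] )]]]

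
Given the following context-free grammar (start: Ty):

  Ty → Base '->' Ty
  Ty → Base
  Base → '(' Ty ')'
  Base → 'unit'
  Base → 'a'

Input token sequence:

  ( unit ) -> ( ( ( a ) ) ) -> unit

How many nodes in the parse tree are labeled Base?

7

[Ty [Base ( [Ty [Base unit]] )] -> [Ty [Base ( [Ty [Base ( [Ty [Base ( [Ty [Base a]] )]] )]] )] -> [Ty [Base unit]]]]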